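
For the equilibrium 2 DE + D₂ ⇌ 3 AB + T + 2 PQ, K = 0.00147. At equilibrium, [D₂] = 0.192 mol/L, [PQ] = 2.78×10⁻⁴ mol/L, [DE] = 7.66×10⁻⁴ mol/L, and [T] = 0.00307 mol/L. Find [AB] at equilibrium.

[AB] = 0.887 mol/L

At equilibrium, K = [AB]³·[T]·[PQ]² / ([DE]²·[D₂]) = 0.00147.
([AB])³·(0.00307)·(2.78×10⁻⁴)² / ((7.66×10⁻⁴)²·(0.192)) = 0.00147
[AB]³ = 0.698 ⇒ [AB] = 0.887 mol/L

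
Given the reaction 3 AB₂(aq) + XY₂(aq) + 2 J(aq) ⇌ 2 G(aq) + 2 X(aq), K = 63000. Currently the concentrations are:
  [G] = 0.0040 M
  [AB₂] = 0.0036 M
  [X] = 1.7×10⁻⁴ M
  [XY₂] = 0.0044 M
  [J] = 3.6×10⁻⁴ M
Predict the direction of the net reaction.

in the forward direction

Q = [G]²·[X]² / ([AB₂]³·[XY₂]·[J]²) = (0.0040)²·(1.7×10⁻⁴)² / ((0.0036)³·(0.0044)·(3.6×10⁻⁴)²) = 17000
Q = 17000 < K = 63000, so the forward reaction proceeds.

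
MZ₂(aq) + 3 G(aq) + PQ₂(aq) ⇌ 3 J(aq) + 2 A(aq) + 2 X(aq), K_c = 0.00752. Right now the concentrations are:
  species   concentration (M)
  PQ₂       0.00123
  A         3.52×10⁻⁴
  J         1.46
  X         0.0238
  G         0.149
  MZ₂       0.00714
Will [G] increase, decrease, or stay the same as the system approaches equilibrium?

Q_c = [J]³·[A]²·[X]² / ([MZ₂]·[G]³·[PQ₂]) = (1.46)³·(3.52×10⁻⁴)²·(0.0238)² / ((0.00714)·(0.149)³·(0.00123)) = 0.00752
Q_c = 0.00752 = K_c; the system is at equilibrium.

stay the same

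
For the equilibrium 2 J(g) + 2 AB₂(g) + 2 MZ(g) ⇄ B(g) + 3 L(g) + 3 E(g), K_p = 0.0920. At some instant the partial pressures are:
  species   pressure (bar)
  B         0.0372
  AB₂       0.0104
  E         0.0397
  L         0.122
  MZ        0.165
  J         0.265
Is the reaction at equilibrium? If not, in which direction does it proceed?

in the forward direction

Q_p = P(B)·P(L)³·P(E)³ / (P(J)²·P(AB₂)²·P(MZ)²) = (0.0372)·(0.122)³·(0.0397)³ / ((0.265)²·(0.0104)²·(0.165)²) = 0.0204
Q_p = 0.0204 < K_p = 0.0920, so the forward reaction proceeds.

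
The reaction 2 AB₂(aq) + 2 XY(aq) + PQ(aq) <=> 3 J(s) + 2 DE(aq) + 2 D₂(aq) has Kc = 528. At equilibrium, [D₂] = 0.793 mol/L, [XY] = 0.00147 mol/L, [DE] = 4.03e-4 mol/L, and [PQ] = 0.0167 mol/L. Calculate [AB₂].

[AB₂] = 0.0732 mol/L

(J is a pure solid — omitted from Kc.)
At equilibrium, Kc = [DE]²·[D₂]² / ([AB₂]²·[XY]²·[PQ]) = 528.
(4.03e-4)²·(0.793)² / (([AB₂])²·(0.00147)²·(0.0167)) = 528
[AB₂]² = 0.00536 ⇒ [AB₂] = 0.0732 mol/L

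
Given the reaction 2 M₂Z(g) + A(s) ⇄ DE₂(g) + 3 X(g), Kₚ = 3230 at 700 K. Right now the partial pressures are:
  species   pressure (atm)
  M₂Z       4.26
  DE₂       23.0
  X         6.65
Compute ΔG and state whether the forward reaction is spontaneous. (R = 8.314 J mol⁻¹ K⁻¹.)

ΔG = -12.6 kJ/mol; the forward reaction is spontaneous

(A is a pure solid — omitted from Qₚ.)
Qₚ = P(DE₂)·P(X)³ / P(M₂Z)² = (23.0)·(6.65)³ / (4.26)² = 373
ΔG = RT ln(Qₚ/Kₚ) = (8.314 J mol⁻¹ K⁻¹)(700 K) × ln(373/3230)
   = (5.820 kJ/mol)(-2.159) = -12.6 kJ/mol
ΔG < 0, so the forward reaction is spontaneous (proceeds forward).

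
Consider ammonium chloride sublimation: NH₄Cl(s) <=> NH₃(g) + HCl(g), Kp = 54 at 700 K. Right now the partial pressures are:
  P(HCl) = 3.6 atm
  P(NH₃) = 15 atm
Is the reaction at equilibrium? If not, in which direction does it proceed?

at equilibrium

(NH₄Cl is a pure solid — omitted from Qp.)
Qp = P(NH₃)·P(HCl) = (15)·(3.6) = 54
Qp = 54 = Kp, so the system is already at equilibrium.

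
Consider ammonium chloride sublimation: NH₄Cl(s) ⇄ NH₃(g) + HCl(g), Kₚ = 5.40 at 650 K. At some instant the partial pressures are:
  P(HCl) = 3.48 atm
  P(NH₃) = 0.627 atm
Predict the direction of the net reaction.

to the right

(NH₄Cl is a pure solid — omitted from Qₚ.)
Qₚ = P(NH₃)·P(HCl) = (0.627)·(3.48) = 2.18
Qₚ = 2.18 < Kₚ = 5.40, so the forward reaction proceeds.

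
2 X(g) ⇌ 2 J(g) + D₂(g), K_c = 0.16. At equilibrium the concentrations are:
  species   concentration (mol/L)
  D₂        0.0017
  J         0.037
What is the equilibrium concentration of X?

At equilibrium, K_c = [J]²·[D₂] / [X]² = 0.16.
(0.037)²·(0.0017) / ([X])² = 0.16
[X]² = 1.45×10⁻⁵ ⇒ [X] = 0.0038 mol/L

[X] = 0.0038 mol/L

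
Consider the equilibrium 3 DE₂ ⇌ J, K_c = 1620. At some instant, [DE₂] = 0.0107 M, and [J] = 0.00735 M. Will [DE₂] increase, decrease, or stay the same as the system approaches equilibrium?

Q_c = [J] / [DE₂]³ = (0.00735) / (0.0107)³ = 6000
Q_c = 6000 > K_c = 1620: net reverse reaction.
DE₂ is a reactant, so it increases.

increase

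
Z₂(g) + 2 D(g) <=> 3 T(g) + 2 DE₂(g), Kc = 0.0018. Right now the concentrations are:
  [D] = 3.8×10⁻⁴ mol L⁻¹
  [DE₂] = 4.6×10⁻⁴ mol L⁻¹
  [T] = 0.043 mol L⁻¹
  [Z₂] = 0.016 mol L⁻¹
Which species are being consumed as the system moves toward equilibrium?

Qc = [T]³·[DE₂]² / ([Z₂]·[D]²) = (0.043)³·(4.6×10⁻⁴)² / ((0.016)·(3.8×10⁻⁴)²) = 0.0073
Qc = 0.0073 > Kc = 0.0018: net reverse reaction.

T, DE₂ (products)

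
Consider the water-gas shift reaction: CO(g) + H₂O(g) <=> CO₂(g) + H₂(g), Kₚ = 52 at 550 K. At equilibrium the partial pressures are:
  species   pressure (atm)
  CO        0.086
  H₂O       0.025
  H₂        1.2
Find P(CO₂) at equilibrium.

P(CO₂) = 0.093 atm

At equilibrium, Kₚ = P(CO₂)·P(H₂) / (P(CO)·P(H₂O)) = 52.
(P(CO₂))·(1.2) / ((0.086)·(0.025)) = 52
P(CO₂) = 0.0932 = 0.093 atm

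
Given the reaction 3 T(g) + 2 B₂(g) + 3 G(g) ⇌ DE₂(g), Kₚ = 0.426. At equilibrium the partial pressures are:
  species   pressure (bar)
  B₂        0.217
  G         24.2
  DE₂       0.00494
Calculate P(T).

P(T) = 0.0259 bar

At equilibrium, Kₚ = P(DE₂) / (P(T)³·P(B₂)²·P(G)³) = 0.426.
(0.00494) / ((P(T))³·(0.217)²·(24.2)³) = 0.426
P(T)³ = 1.74×10⁻⁵ ⇒ P(T) = 0.0259 bar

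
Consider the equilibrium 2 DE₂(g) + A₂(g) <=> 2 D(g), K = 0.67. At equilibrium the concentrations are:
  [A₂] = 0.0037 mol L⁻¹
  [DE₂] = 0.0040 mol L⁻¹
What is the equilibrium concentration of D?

At equilibrium, K = [D]² / ([DE₂]²·[A₂]) = 0.67.
([D])² / ((0.0040)²·(0.0037)) = 0.67
[D]² = 3.97×10⁻⁸ ⇒ [D] = 2.0×10⁻⁴ mol L⁻¹

[D] = 2.0×10⁻⁴ mol L⁻¹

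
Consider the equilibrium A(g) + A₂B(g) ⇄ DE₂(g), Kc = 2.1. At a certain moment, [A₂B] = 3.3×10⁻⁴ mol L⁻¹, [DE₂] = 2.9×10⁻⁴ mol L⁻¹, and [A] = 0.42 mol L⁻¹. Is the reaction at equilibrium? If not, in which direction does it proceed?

Qc = [DE₂] / ([A]·[A₂B]) = (2.9×10⁻⁴) / ((0.42)·(3.3×10⁻⁴)) = 2.1
Qc = 2.1 = Kc, so the system is already at equilibrium.

no net change (already at equilibrium)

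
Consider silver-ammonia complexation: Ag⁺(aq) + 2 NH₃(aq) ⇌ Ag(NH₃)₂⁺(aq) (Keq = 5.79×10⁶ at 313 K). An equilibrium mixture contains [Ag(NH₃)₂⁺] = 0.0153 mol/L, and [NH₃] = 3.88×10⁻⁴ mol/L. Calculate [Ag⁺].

[Ag⁺] = 0.0176 mol/L

At equilibrium, Keq = [Ag(NH₃)₂⁺] / ([Ag⁺]·[NH₃]²) = 5.79×10⁶.
(0.0153) / (([Ag⁺])·(3.88×10⁻⁴)²) = 5.79×10⁶
[Ag⁺] = 0.0176 mol/L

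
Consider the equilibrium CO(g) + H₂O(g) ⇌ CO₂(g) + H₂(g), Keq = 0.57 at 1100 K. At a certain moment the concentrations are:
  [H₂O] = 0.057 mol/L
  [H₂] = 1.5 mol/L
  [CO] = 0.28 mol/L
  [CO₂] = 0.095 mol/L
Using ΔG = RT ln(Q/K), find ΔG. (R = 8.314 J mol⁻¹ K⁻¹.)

Q = [CO₂]·[H₂] / ([CO]·[H₂O]) = (0.095)·(1.5) / ((0.28)·(0.057)) = 8.93
ΔG = RT ln(Q/Keq) = (8.314 J mol⁻¹ K⁻¹)(1100 K) × ln(8.93/0.57)
   = (9.145 kJ/mol)(2.752) = 25.2 kJ/mol
ΔG > 0, so the forward reaction is non-spontaneous (proceeds in reverse).

ΔG = 25.2 kJ/mol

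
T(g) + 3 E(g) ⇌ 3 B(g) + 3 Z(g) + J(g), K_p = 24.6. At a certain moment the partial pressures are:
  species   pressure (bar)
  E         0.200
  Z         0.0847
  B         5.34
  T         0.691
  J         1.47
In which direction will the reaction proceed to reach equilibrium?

Q_p = P(B)³·P(Z)³·P(J) / (P(T)·P(E)³) = (5.34)³·(0.0847)³·(1.47) / ((0.691)·(0.200)³) = 24.6
Q_p = 24.6 = K_p, so the system is already at equilibrium.

no net change (already at equilibrium)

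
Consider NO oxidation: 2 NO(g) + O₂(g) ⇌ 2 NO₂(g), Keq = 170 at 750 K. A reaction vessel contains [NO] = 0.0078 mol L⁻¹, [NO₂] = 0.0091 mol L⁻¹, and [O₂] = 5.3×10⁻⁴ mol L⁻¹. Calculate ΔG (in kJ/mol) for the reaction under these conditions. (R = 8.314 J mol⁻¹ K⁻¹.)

Q = [NO₂]² / ([NO]²·[O₂]) = (0.0091)² / ((0.0078)²·(5.3×10⁻⁴)) = 2570
ΔG = RT ln(Q/Keq) = (8.314 J mol⁻¹ K⁻¹)(750 K) × ln(2570/170)
   = (6.236 kJ/mol)(2.716) = 16.9 kJ/mol
ΔG > 0, so the forward reaction is non-spontaneous (proceeds in reverse).

ΔG = 16.9 kJ/mol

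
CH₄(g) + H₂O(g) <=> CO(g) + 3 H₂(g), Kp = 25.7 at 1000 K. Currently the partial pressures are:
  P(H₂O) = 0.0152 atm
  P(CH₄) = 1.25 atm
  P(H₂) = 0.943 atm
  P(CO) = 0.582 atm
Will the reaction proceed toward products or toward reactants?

at equilibrium

Qp = P(CO)·P(H₂)³ / (P(CH₄)·P(H₂O)) = (0.582)·(0.943)³ / ((1.25)·(0.0152)) = 25.7
Qp = 25.7 = Kp, so the system is already at equilibrium.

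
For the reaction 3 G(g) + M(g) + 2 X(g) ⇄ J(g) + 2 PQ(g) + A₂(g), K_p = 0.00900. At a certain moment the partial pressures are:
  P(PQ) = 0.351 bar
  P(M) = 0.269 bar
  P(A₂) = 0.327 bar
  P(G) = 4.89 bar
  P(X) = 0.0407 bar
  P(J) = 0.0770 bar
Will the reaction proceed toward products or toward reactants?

reverse (toward reactants)

Q_p = P(J)·P(PQ)²·P(A₂) / (P(G)³·P(M)·P(X)²) = (0.0770)·(0.351)²·(0.327) / ((4.89)³·(0.269)·(0.0407)²) = 0.0595
Q_p = 0.0595 > K_p = 0.00900, so the reverse reaction proceeds.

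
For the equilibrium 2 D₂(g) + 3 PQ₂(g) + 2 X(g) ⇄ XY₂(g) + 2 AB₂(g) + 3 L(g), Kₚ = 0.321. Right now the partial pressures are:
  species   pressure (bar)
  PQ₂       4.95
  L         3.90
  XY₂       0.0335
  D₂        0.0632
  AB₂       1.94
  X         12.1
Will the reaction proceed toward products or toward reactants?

in the forward direction

Qₚ = P(XY₂)·P(AB₂)²·P(L)³ / (P(D₂)²·P(PQ₂)³·P(X)²) = (0.0335)·(1.94)²·(3.90)³ / ((0.0632)²·(4.95)³·(12.1)²) = 0.105
Qₚ = 0.105 < Kₚ = 0.321, so the forward reaction proceeds.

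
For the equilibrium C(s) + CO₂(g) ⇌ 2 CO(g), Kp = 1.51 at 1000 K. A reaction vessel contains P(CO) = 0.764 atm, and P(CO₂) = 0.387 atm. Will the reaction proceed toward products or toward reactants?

no net change (already at equilibrium)

(C is a pure solid — omitted from Qp.)
Qp = P(CO)² / P(CO₂) = (0.764)² / (0.387) = 1.51
Qp = 1.51 = Kp, so the system is already at equilibrium.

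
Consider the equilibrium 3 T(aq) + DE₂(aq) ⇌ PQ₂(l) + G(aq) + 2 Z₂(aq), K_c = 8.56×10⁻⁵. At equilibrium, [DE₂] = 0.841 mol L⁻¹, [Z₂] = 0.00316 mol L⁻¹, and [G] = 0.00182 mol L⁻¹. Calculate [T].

[T] = 0.0632 mol L⁻¹

(PQ₂ is a pure liquid — omitted from K_c.)
At equilibrium, K_c = [G]·[Z₂]² / ([T]³·[DE₂]) = 8.56×10⁻⁵.
(0.00182)·(0.00316)² / (([T])³·(0.841)) = 8.56×10⁻⁵
[T]³ = 2.52×10⁻⁴ ⇒ [T] = 0.0632 mol L⁻¹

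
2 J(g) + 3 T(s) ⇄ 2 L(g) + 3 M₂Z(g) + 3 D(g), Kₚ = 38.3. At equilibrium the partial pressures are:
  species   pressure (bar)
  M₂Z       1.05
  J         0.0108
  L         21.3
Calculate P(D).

(T is a pure solid — omitted from Kₚ.)
At equilibrium, Kₚ = P(L)²·P(M₂Z)³·P(D)³ / P(J)² = 38.3.
(21.3)²·(1.05)³·(P(D))³ / (0.0108)² = 38.3
P(D)³ = 8.51e-6 ⇒ P(D) = 0.0204 bar

P(D) = 0.0204 bar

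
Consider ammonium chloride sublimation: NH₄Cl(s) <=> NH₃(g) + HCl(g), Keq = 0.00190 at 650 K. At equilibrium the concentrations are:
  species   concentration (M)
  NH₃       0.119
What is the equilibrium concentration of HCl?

(NH₄Cl is a pure solid — omitted from Keq.)
At equilibrium, Keq = [NH₃]·[HCl] = 0.00190.
(0.119)·([HCl]) = 0.00190
[HCl] = 0.0160 M

[HCl] = 0.0160 M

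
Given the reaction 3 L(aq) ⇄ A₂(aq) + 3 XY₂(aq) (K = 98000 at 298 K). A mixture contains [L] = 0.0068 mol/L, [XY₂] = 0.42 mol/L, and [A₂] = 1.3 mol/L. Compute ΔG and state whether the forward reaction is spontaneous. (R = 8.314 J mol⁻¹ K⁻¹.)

Q = [A₂]·[XY₂]³ / [L]³ = (1.3)·(0.42)³ / (0.0068)³ = 3.06×10⁵
ΔG = RT ln(Q/K) = (8.314 J mol⁻¹ K⁻¹)(298 K) × ln(3.06×10⁵/98000)
   = (2.478 kJ/mol)(1.139) = 2.82 kJ/mol
ΔG > 0, so the forward reaction is non-spontaneous (proceeds in reverse).

ΔG = 2.82 kJ/mol; the forward reaction is non-spontaneous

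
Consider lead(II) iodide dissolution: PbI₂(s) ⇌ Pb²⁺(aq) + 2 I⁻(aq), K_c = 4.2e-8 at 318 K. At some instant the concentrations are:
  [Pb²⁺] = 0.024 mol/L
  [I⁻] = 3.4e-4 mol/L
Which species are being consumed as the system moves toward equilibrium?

(PbI₂ is a pure solid — omitted from Q_c.)
Q_c = [Pb²⁺]·[I⁻]² = (0.024)·(3.4e-4)² = 2.8e-9
Q_c = 2.8e-9 < K_c = 4.2e-8: net forward reaction.

PbI₂ (reactants)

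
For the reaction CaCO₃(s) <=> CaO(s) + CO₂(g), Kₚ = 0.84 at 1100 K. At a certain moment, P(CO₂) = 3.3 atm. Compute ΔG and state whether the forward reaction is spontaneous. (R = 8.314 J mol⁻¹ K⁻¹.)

(CaCO₃, CaO are pure solids — omitted from Qₚ.)
Qₚ = P(CO₂) = 3.30
ΔG = RT ln(Qₚ/Kₚ) = (8.314 J mol⁻¹ K⁻¹)(1100 K) × ln(3.30/0.84)
   = (9.145 kJ/mol)(1.368) = 12.5 kJ/mol
ΔG > 0, so the forward reaction is non-spontaneous (proceeds in reverse).

ΔG = 12.5 kJ/mol; the forward reaction is non-spontaneous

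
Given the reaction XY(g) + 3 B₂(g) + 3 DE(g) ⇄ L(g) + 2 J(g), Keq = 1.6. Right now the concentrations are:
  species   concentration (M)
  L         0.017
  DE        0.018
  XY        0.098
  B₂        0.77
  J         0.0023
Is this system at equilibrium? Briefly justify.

Q = [L]·[J]² / ([XY]·[B₂]³·[DE]³) = (0.017)·(0.0023)² / ((0.098)·(0.77)³·(0.018)³) = 0.34
Q = 0.34 < Keq = 1.6: net forward reaction.

no; Q < K, reaction proceeds forward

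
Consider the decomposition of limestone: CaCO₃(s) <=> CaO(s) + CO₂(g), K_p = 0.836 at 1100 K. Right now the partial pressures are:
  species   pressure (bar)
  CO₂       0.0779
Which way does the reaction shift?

in the forward direction

(CaCO₃, CaO are pure solids — omitted from Q_p.)
Q_p = P(CO₂) = 0.0779
Q_p = 0.0779 < K_p = 0.836, so the forward reaction proceeds.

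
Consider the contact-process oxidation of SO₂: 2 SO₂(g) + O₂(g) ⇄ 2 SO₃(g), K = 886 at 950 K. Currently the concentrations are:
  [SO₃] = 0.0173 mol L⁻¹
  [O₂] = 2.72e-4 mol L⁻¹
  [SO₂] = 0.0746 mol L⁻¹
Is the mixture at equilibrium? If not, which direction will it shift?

no; Q < K, reaction proceeds forward

Q = [SO₃]² / ([SO₂]²·[O₂]) = (0.0173)² / ((0.0746)²·(2.72e-4)) = 198
Q = 198 < K = 886: net forward reaction.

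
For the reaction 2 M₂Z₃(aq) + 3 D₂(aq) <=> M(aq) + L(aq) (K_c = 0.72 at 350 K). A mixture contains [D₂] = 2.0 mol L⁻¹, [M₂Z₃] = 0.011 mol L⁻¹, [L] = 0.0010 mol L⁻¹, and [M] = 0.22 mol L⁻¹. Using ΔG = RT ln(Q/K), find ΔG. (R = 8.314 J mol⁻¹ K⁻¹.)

ΔG = -3.36 kJ/mol

Q_c = [M]·[L] / ([M₂Z₃]²·[D₂]³) = (0.22)·(0.0010) / ((0.011)²·(2.0)³) = 0.227
ΔG = RT ln(Q_c/K_c) = (8.314 J mol⁻¹ K⁻¹)(350 K) × ln(0.227/0.72)
   = (2.910 kJ/mol)(-1.154) = -3.36 kJ/mol
ΔG < 0, so the forward reaction is spontaneous (proceeds forward).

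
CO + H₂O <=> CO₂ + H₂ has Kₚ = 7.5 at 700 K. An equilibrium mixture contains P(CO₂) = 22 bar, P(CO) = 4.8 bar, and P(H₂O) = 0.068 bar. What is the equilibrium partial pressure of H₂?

P(H₂) = 0.11 bar

At equilibrium, Kₚ = P(CO₂)·P(H₂) / (P(CO)·P(H₂O)) = 7.5.
(22)·(P(H₂)) / ((4.8)·(0.068)) = 7.5
P(H₂) = 0.111 = 0.11 bar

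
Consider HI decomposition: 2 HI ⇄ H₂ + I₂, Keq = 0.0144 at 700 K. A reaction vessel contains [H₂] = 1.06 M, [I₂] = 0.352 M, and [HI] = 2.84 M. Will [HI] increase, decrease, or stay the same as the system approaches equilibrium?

increase

Q = [H₂]·[I₂] / [HI]² = (1.06)·(0.352) / (2.84)² = 0.0463
Q = 0.0463 > Keq = 0.0144: net reverse reaction.
HI is a reactant, so it increases.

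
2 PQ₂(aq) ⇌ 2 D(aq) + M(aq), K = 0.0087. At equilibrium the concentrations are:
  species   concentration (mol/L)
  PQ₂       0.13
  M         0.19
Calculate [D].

At equilibrium, K = [D]²·[M] / [PQ₂]² = 0.0087.
([D])²·(0.19) / (0.13)² = 0.0087
[D]² = 7.74e-4 ⇒ [D] = 0.028 mol/L

[D] = 0.028 mol/L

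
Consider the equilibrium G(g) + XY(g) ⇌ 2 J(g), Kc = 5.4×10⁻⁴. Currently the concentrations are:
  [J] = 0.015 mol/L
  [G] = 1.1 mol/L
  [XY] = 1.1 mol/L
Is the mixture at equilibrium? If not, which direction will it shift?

no; Q < K, reaction proceeds forward

Qc = [J]² / ([G]·[XY]) = (0.015)² / ((1.1)·(1.1)) = 1.9×10⁻⁴
Qc = 1.9×10⁻⁴ < Kc = 5.4×10⁻⁴: net forward reaction.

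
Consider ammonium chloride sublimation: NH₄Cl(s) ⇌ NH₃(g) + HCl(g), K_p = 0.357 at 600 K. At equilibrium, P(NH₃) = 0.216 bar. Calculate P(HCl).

P(HCl) = 1.65 bar

(NH₄Cl is a pure solid — omitted from K_p.)
At equilibrium, K_p = P(NH₃)·P(HCl) = 0.357.
(0.216)·(P(HCl)) = 0.357
P(HCl) = 1.65 bar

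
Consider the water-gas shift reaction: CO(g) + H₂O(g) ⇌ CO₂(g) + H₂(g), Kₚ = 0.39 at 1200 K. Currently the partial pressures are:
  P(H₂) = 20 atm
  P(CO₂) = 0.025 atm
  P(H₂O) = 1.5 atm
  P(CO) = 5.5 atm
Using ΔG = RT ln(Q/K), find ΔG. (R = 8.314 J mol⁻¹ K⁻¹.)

Qₚ = P(CO₂)·P(H₂) / (P(CO)·P(H₂O)) = (0.025)·(20) / ((5.5)·(1.5)) = 0.0606
ΔG = RT ln(Qₚ/Kₚ) = (8.314 J mol⁻¹ K⁻¹)(1200 K) × ln(0.0606/0.39)
   = (9.977 kJ/mol)(-1.862) = -18.6 kJ/mol
ΔG < 0, so the forward reaction is spontaneous (proceeds forward).

ΔG = -18.6 kJ/mol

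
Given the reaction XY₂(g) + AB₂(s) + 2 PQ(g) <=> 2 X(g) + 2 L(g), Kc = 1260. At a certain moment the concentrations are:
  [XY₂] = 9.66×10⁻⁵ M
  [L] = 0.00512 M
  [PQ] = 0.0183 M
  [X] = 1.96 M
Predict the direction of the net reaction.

(AB₂ is a pure solid — omitted from Qc.)
Qc = [X]²·[L]² / ([XY₂]·[PQ]²) = (1.96)²·(0.00512)² / ((9.66×10⁻⁵)·(0.0183)²) = 3110
Qc = 3110 > Kc = 1260, so the reverse reaction proceeds.

in the reverse direction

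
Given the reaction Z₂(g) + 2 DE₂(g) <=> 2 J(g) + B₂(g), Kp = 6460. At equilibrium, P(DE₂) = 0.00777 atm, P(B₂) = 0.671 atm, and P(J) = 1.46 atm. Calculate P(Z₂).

P(Z₂) = 3.67 atm

At equilibrium, Kp = P(J)²·P(B₂) / (P(Z₂)·P(DE₂)²) = 6460.
(1.46)²·(0.671) / ((P(Z₂))·(0.00777)²) = 6460
P(Z₂) = 3.67 atm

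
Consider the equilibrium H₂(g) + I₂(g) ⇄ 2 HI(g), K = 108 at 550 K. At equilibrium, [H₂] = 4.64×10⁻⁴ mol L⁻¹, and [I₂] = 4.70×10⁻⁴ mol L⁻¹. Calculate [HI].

At equilibrium, K = [HI]² / ([H₂]·[I₂]) = 108.
([HI])² / ((4.64×10⁻⁴)·(4.70×10⁻⁴)) = 108
[HI]² = 2.36×10⁻⁵ ⇒ [HI] = 0.00485 mol L⁻¹

[HI] = 0.00485 mol L⁻¹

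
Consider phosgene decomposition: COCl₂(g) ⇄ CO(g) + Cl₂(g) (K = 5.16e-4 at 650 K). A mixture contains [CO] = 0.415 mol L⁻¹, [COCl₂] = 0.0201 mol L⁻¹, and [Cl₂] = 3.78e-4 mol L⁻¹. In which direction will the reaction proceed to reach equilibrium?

toward reactants

Q = [CO]·[Cl₂] / [COCl₂] = (0.415)·(3.78e-4) / (0.0201) = 0.00780
Q = 0.00780 > K = 5.16e-4, so the reverse reaction proceeds.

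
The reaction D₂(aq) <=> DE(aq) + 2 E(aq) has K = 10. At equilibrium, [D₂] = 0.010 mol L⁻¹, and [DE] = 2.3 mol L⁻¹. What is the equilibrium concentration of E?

[E] = 0.21 mol L⁻¹

At equilibrium, K = [DE]·[E]² / [D₂] = 10.
(2.3)·([E])² / (0.010) = 10
[E]² = 0.0435 ⇒ [E] = 0.21 mol L⁻¹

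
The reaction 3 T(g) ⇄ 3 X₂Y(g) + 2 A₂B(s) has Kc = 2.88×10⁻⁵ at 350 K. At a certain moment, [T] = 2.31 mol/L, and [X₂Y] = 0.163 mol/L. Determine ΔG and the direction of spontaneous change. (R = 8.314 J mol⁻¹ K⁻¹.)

(A₂B is a pure solid — omitted from Qc.)
Qc = [X₂Y]³ / [T]³ = (0.163)³ / (2.31)³ = 3.51×10⁻⁴
ΔG = RT ln(Qc/Kc) = (8.314 J mol⁻¹ K⁻¹)(350 K) × ln(3.51×10⁻⁴/2.88×10⁻⁵)
   = (2.910 kJ/mol)(2.500) = 7.28 kJ/mol
ΔG > 0, so the forward reaction is non-spontaneous (proceeds in reverse).

ΔG = 7.28 kJ/mol; the forward reaction is non-spontaneous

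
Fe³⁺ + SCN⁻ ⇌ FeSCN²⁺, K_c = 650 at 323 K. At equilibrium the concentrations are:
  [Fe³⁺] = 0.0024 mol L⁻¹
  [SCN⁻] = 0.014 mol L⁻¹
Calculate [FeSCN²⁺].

At equilibrium, K_c = [FeSCN²⁺] / ([Fe³⁺]·[SCN⁻]) = 650.
([FeSCN²⁺]) / ((0.0024)·(0.014)) = 650
[FeSCN²⁺] = 0.0218 = 0.022 mol L⁻¹

[FeSCN²⁺] = 0.022 mol L⁻¹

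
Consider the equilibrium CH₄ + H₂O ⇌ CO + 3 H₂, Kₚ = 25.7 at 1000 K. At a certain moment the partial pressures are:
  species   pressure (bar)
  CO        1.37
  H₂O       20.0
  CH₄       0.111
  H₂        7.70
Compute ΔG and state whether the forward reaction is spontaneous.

ΔG = 19.9 kJ/mol; the forward reaction is non-spontaneous

Qₚ = P(CO)·P(H₂)³ / (P(CH₄)·P(H₂O)) = (1.37)·(7.70)³ / ((0.111)·(20.0)) = 282
ΔG = RT ln(Qₚ/Kₚ) = (8.314 J mol⁻¹ K⁻¹)(1000 K) × ln(282/25.7)
   = (8.314 kJ/mol)(2.395) = 19.9 kJ/mol
ΔG > 0, so the forward reaction is non-spontaneous (proceeds in reverse).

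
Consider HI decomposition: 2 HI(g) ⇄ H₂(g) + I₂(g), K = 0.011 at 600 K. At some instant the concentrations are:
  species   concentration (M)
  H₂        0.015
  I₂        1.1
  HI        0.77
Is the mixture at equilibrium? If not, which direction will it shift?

Q = [H₂]·[I₂] / [HI]² = (0.015)·(1.1) / (0.77)² = 0.028
Q = 0.028 > K = 0.011: net reverse reaction.

no; Q > K, reaction proceeds in reverse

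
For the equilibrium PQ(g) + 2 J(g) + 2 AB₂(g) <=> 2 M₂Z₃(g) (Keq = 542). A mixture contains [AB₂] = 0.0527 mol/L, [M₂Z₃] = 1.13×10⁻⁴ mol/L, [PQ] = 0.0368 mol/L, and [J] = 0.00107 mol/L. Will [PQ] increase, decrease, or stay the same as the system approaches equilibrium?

decrease

Q = [M₂Z₃]² / ([PQ]·[J]²·[AB₂]²) = (1.13×10⁻⁴)² / ((0.0368)·(0.00107)²·(0.0527)²) = 109
Q = 109 < Keq = 542: net forward reaction.
PQ is a reactant, so it decreases.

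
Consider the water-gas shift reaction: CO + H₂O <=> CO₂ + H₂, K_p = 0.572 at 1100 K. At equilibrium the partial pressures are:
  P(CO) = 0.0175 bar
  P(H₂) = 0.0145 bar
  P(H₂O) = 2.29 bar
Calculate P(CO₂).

At equilibrium, K_p = P(CO₂)·P(H₂) / (P(CO)·P(H₂O)) = 0.572.
(P(CO₂))·(0.0145) / ((0.0175)·(2.29)) = 0.572
P(CO₂) = 1.58 bar

P(CO₂) = 1.58 bar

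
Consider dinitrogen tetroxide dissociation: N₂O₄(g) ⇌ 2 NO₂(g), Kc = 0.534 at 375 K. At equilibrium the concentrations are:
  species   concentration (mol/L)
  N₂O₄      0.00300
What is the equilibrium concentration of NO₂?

[NO₂] = 0.0400 mol/L

At equilibrium, Kc = [NO₂]² / [N₂O₄] = 0.534.
([NO₂])² / (0.00300) = 0.534
[NO₂]² = 0.00160 ⇒ [NO₂] = 0.0400 mol/L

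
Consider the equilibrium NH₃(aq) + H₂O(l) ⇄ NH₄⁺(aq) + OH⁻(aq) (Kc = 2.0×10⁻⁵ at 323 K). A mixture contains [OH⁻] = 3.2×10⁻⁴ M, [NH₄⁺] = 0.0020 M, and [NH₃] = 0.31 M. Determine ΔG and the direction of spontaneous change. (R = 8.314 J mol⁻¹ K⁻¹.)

ΔG = -6.10 kJ/mol; the forward reaction is spontaneous

(H₂O is a pure liquid — omitted from Qc.)
Qc = [NH₄⁺]·[OH⁻] / [NH₃] = (0.0020)·(3.2×10⁻⁴) / (0.31) = 2.06×10⁻⁶
ΔG = RT ln(Qc/Kc) = (8.314 J mol⁻¹ K⁻¹)(323 K) × ln(2.06×10⁻⁶/2.0×10⁻⁵)
   = (2.685 kJ/mol)(-2.273) = -6.10 kJ/mol
ΔG < 0, so the forward reaction is spontaneous (proceeds forward).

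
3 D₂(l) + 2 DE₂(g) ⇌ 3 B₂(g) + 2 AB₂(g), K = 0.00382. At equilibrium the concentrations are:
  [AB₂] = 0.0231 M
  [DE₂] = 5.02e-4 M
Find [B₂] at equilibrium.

(D₂ is a pure liquid — omitted from K.)
At equilibrium, K = [B₂]³·[AB₂]² / [DE₂]² = 0.00382.
([B₂])³·(0.0231)² / (5.02e-4)² = 0.00382
[B₂]³ = 1.80e-6 ⇒ [B₂] = 0.0122 M

[B₂] = 0.0122 M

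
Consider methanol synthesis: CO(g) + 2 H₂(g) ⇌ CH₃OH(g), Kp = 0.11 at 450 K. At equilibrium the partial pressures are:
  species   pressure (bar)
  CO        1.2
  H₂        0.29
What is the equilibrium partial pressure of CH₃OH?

P(CH₃OH) = 0.011 bar

At equilibrium, Kp = P(CH₃OH) / (P(CO)·P(H₂)²) = 0.11.
(P(CH₃OH)) / ((1.2)·(0.29)²) = 0.11
P(CH₃OH) = 0.0111 = 0.011 bar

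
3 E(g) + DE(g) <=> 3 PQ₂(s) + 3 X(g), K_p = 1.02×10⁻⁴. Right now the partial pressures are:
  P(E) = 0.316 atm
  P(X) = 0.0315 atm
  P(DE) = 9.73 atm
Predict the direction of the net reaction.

no net change (already at equilibrium)

(PQ₂ is a pure solid — omitted from Q_p.)
Q_p = P(X)³ / (P(E)³·P(DE)) = (0.0315)³ / ((0.316)³·(9.73)) = 1.02×10⁻⁴
Q_p = 1.02×10⁻⁴ = K_p, so the system is already at equilibrium.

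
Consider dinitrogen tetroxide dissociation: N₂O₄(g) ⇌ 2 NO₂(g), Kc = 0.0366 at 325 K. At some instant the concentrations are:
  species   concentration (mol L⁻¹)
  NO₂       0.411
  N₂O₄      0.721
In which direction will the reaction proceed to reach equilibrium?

in the reverse direction

Qc = [NO₂]² / [N₂O₄] = (0.411)² / (0.721) = 0.234
Qc = 0.234 > Kc = 0.0366, so the reverse reaction proceeds.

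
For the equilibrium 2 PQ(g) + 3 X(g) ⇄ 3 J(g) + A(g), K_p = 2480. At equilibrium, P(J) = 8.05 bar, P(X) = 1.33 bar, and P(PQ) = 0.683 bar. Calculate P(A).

P(A) = 5.22 bar

At equilibrium, K_p = P(J)³·P(A) / (P(PQ)²·P(X)³) = 2480.
(8.05)³·(P(A)) / ((0.683)²·(1.33)³) = 2480
P(A) = 5.22 bar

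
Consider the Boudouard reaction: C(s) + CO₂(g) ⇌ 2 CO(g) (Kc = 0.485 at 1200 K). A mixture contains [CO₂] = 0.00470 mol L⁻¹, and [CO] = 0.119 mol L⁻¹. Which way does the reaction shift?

(C is a pure solid — omitted from Qc.)
Qc = [CO]² / [CO₂] = (0.119)² / (0.00470) = 3.01
Qc = 3.01 > Kc = 0.485, so the reverse reaction proceeds.

toward reactants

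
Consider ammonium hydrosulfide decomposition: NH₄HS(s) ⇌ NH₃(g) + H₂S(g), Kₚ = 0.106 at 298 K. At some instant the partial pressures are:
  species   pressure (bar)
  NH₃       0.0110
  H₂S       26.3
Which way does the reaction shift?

in the reverse direction

(NH₄HS is a pure solid — omitted from Qₚ.)
Qₚ = P(NH₃)·P(H₂S) = (0.0110)·(26.3) = 0.289
Qₚ = 0.289 > Kₚ = 0.106, so the reverse reaction proceeds.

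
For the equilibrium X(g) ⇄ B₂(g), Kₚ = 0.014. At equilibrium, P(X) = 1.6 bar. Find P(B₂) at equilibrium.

At equilibrium, Kₚ = P(B₂) / P(X) = 0.014.
(P(B₂)) / (1.6) = 0.014
P(B₂) = 0.0224 = 0.022 bar

P(B₂) = 0.022 bar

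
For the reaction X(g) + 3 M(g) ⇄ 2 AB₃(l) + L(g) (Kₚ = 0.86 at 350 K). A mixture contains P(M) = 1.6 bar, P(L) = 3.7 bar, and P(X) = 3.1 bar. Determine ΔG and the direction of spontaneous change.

(AB₃ is a pure liquid — omitted from Qₚ.)
Qₚ = P(L) / (P(X)·P(M)³) = (3.7) / ((3.1)·(1.6)³) = 0.291
ΔG = RT ln(Qₚ/Kₚ) = (8.314 J mol⁻¹ K⁻¹)(350 K) × ln(0.291/0.86)
   = (2.910 kJ/mol)(-1.084) = -3.15 kJ/mol
ΔG < 0, so the forward reaction is spontaneous (proceeds forward).

ΔG = -3.15 kJ/mol; the forward reaction is spontaneous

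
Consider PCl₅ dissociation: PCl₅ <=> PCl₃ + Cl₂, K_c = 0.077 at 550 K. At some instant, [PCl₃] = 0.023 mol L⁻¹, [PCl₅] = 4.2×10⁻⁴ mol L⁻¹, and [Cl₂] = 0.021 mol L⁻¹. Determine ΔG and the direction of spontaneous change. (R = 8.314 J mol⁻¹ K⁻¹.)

Q_c = [PCl₃]·[Cl₂] / [PCl₅] = (0.023)·(0.021) / (4.2×10⁻⁴) = 1.15
ΔG = RT ln(Q_c/K_c) = (8.314 J mol⁻¹ K⁻¹)(550 K) × ln(1.15/0.077)
   = (4.573 kJ/mol)(2.704) = 12.4 kJ/mol
ΔG > 0, so the forward reaction is non-spontaneous (proceeds in reverse).

ΔG = 12.4 kJ/mol; the forward reaction is non-spontaneous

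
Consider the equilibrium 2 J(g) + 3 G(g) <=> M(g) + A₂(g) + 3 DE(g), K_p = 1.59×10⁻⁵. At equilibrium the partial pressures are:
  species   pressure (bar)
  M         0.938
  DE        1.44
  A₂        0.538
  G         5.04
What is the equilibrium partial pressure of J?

P(J) = 27.2 bar

At equilibrium, K_p = P(M)·P(A₂)·P(DE)³ / (P(J)²·P(G)³) = 1.59×10⁻⁵.
(0.938)·(0.538)·(1.44)³ / ((P(J))²·(5.04)³) = 1.59×10⁻⁵
P(J)² = 740 ⇒ P(J) = 27.2 bar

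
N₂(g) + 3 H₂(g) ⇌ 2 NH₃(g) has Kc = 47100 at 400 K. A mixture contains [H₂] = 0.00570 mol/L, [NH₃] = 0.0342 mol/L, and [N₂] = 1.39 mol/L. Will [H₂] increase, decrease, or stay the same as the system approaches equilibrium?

Qc = [NH₃]² / ([N₂]·[H₂]³) = (0.0342)² / ((1.39)·(0.00570)³) = 4540
Qc = 4540 < Kc = 47100: net forward reaction.
H₂ is a reactant, so it decreases.

decrease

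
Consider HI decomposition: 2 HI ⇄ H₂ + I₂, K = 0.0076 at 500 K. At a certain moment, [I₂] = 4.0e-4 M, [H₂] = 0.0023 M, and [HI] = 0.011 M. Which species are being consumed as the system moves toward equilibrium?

none (at equilibrium)

Q = [H₂]·[I₂] / [HI]² = (0.0023)·(4.0e-4) / (0.011)² = 0.0076
Q = 0.0076 = K; the system is at equilibrium.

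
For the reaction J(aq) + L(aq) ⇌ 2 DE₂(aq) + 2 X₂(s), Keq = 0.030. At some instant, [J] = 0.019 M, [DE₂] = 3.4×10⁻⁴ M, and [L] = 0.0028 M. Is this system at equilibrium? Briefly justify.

(X₂ is a pure solid — omitted from Q.)
Q = [DE₂]² / ([J]·[L]) = (3.4×10⁻⁴)² / ((0.019)·(0.0028)) = 0.0022
Q = 0.0022 < Keq = 0.030: net forward reaction.

no; Q < K, reaction proceeds forward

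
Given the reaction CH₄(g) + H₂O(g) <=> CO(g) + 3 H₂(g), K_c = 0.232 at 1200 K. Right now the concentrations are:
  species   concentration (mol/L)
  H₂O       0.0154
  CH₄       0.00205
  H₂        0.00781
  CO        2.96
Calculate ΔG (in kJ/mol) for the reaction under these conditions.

Q_c = [CO]·[H₂]³ / ([CH₄]·[H₂O]) = (2.96)·(0.00781)³ / ((0.00205)·(0.0154)) = 0.0447
ΔG = RT ln(Q_c/K_c) = (8.314 J mol⁻¹ K⁻¹)(1200 K) × ln(0.0447/0.232)
   = (9.977 kJ/mol)(-1.647) = -16.4 kJ/mol
ΔG < 0, so the forward reaction is spontaneous (proceeds forward).

ΔG = -16.4 kJ/mol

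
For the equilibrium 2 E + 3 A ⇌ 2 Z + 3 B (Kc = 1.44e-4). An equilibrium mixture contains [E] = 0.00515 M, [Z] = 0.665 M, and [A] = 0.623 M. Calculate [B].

At equilibrium, Kc = [Z]²·[B]³ / ([E]²·[A]³) = 1.44e-4.
(0.665)²·([B])³ / ((0.00515)²·(0.623)³) = 1.44e-4
[B]³ = 2.09e-9 ⇒ [B] = 0.00128 M

[B] = 0.00128 M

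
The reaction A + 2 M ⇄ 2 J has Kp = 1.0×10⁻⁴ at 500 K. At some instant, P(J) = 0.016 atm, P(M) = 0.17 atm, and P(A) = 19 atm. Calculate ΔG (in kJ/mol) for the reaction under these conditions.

ΔG = 6.40 kJ/mol

Qp = P(J)² / (P(A)·P(M)²) = (0.016)² / ((19)·(0.17)²) = 4.66×10⁻⁴
ΔG = RT ln(Qp/Kp) = (8.314 J mol⁻¹ K⁻¹)(500 K) × ln(4.66×10⁻⁴/1.0×10⁻⁴)
   = (4.157 kJ/mol)(1.539) = 6.40 kJ/mol
ΔG > 0, so the forward reaction is non-spontaneous (proceeds in reverse).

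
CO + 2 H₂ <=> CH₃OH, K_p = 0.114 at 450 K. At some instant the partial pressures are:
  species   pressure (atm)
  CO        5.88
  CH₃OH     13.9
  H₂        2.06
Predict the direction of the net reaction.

Q_p = P(CH₃OH) / (P(CO)·P(H₂)²) = (13.9) / ((5.88)·(2.06)²) = 0.557
Q_p = 0.557 > K_p = 0.114, so the reverse reaction proceeds.

to the left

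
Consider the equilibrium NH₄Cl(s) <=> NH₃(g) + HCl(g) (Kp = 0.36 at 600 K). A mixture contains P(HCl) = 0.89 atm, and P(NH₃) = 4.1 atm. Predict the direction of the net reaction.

(NH₄Cl is a pure solid — omitted from Qp.)
Qp = P(NH₃)·P(HCl) = (4.1)·(0.89) = 3.6
Qp = 3.6 > Kp = 0.36, so the reverse reaction proceeds.

toward reactants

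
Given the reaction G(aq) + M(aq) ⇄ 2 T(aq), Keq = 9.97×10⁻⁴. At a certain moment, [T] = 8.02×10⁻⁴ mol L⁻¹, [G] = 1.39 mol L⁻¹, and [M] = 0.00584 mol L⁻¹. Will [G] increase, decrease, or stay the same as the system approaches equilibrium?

Q = [T]² / ([G]·[M]) = (8.02×10⁻⁴)² / ((1.39)·(0.00584)) = 7.92×10⁻⁵
Q = 7.92×10⁻⁵ < Keq = 9.97×10⁻⁴: net forward reaction.
G is a reactant, so it decreases.

decrease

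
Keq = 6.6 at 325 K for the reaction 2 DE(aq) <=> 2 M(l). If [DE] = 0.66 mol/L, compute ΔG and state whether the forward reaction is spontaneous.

(M is a pure liquid — omitted from Q.)
Q = 1 / [DE]² = 1 / (0.66)² = 2.30
ΔG = RT ln(Q/Keq) = (8.314 J mol⁻¹ K⁻¹)(325 K) × ln(2.30/6.6)
   = (2.702 kJ/mol)(-1.054) = -2.85 kJ/mol
ΔG < 0, so the forward reaction is spontaneous (proceeds forward).

ΔG = -2.85 kJ/mol; the forward reaction is spontaneous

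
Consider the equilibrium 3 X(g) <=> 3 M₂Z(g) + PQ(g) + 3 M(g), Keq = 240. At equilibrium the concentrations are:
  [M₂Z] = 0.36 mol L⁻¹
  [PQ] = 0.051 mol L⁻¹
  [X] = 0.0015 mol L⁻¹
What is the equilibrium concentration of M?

[M] = 0.070 mol L⁻¹

At equilibrium, Keq = [M₂Z]³·[PQ]·[M]³ / [X]³ = 240.
(0.36)³·(0.051)·([M])³ / (0.0015)³ = 240
[M]³ = 3.40e-4 ⇒ [M] = 0.070 mol L⁻¹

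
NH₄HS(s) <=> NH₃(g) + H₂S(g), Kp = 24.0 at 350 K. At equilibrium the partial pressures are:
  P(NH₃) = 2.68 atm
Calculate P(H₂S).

(NH₄HS is a pure solid — omitted from Kp.)
At equilibrium, Kp = P(NH₃)·P(H₂S) = 24.0.
(2.68)·(P(H₂S)) = 24.0
P(H₂S) = 8.96 atm

P(H₂S) = 8.96 atm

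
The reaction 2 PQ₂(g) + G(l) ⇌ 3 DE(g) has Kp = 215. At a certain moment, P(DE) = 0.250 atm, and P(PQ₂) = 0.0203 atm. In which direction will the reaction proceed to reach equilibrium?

toward products

(G is a pure liquid — omitted from Qp.)
Qp = P(DE)³ / P(PQ₂)² = (0.250)³ / (0.0203)² = 37.9
Qp = 37.9 < Kp = 215, so the forward reaction proceeds.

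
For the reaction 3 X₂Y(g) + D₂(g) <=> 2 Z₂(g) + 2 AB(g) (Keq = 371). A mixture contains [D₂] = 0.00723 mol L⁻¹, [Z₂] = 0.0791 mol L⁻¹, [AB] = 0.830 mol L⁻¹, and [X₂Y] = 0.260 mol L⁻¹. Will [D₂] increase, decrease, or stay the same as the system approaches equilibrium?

Q = [Z₂]²·[AB]² / ([X₂Y]³·[D₂]) = (0.0791)²·(0.830)² / ((0.260)³·(0.00723)) = 33.9
Q = 33.9 < Keq = 371: net forward reaction.
D₂ is a reactant, so it decreases.

decrease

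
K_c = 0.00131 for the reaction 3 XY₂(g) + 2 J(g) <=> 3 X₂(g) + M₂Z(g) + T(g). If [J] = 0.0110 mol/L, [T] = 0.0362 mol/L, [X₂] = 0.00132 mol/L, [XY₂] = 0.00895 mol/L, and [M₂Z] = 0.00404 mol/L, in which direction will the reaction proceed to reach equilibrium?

Q_c = [X₂]³·[M₂Z]·[T] / ([XY₂]³·[J]²) = (0.00132)³·(0.00404)·(0.0362) / ((0.00895)³·(0.0110)²) = 0.00388
Q_c = 0.00388 > K_c = 0.00131, so the reverse reaction proceeds.

toward reactants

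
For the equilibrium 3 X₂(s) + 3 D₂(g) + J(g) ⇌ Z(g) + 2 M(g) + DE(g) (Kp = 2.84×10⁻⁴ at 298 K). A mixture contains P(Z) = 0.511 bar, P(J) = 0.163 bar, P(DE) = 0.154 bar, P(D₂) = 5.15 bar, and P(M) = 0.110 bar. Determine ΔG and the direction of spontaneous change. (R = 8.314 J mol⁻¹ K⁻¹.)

ΔG = -4.69 kJ/mol; the forward reaction is spontaneous

(X₂ is a pure solid — omitted from Qp.)
Qp = P(Z)·P(M)²·P(DE) / (P(D₂)³·P(J)) = (0.511)·(0.110)²·(0.154) / ((5.15)³·(0.163)) = 4.28×10⁻⁵
ΔG = RT ln(Qp/Kp) = (8.314 J mol⁻¹ K⁻¹)(298 K) × ln(4.28×10⁻⁵/2.84×10⁻⁴)
   = (2.478 kJ/mol)(-1.892) = -4.69 kJ/mol
ΔG < 0, so the forward reaction is spontaneous (proceeds forward).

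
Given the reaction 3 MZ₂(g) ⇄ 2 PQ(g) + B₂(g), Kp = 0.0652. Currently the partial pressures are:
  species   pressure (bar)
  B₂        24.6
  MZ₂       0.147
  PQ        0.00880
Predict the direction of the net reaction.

reverse (toward reactants)

Qp = P(PQ)²·P(B₂) / P(MZ₂)³ = (0.00880)²·(24.6) / (0.147)³ = 0.600
Qp = 0.600 > Kp = 0.0652, so the reverse reaction proceeds.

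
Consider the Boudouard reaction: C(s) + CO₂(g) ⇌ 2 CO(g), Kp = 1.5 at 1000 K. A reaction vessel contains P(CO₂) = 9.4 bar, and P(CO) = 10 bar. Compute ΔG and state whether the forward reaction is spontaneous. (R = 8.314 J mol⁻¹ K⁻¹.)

ΔG = 16.3 kJ/mol; the forward reaction is non-spontaneous

(C is a pure solid — omitted from Qp.)
Qp = P(CO)² / P(CO₂) = (10)² / (9.4) = 10.6
ΔG = RT ln(Qp/Kp) = (8.314 J mol⁻¹ K⁻¹)(1000 K) × ln(10.6/1.5)
   = (8.314 kJ/mol)(1.955) = 16.3 kJ/mol
ΔG > 0, so the forward reaction is non-spontaneous (proceeds in reverse).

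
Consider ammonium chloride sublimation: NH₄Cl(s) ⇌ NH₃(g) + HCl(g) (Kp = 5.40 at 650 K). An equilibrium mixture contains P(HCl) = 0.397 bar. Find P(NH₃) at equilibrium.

P(NH₃) = 13.6 bar

(NH₄Cl is a pure solid — omitted from Kp.)
At equilibrium, Kp = P(NH₃)·P(HCl) = 5.40.
(P(NH₃))·(0.397) = 5.40
P(NH₃) = 13.6 bar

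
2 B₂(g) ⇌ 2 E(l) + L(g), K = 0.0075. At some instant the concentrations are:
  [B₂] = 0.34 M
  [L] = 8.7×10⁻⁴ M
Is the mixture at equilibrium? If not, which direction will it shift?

(E is a pure liquid — omitted from Q.)
Q = [L] / [B₂]² = (8.7×10⁻⁴) / (0.34)² = 0.0075
Q = 0.0075 = K; the system is at equilibrium.

yes, at equilibrium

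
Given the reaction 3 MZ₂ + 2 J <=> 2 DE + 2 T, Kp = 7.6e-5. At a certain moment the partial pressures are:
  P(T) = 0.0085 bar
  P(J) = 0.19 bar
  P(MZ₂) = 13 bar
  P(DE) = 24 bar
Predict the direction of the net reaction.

Qp = P(DE)²·P(T)² / (P(MZ₂)³·P(J)²) = (24)²·(0.0085)² / ((13)³·(0.19)²) = 5.2e-4
Qp = 5.2e-4 > Kp = 7.6e-5, so the reverse reaction proceeds.

in the reverse direction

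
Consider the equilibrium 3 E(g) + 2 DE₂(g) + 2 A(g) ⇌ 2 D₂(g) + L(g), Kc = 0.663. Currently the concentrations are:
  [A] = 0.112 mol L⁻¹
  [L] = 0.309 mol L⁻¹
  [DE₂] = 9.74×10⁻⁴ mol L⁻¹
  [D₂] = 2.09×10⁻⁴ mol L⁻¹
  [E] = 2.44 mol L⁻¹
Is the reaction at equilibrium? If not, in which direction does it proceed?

Qc = [D₂]²·[L] / ([E]³·[DE₂]²·[A]²) = (2.09×10⁻⁴)²·(0.309) / ((2.44)³·(9.74×10⁻⁴)²·(0.112)²) = 0.0781
Qc = 0.0781 < Kc = 0.663, so the forward reaction proceeds.

in the forward direction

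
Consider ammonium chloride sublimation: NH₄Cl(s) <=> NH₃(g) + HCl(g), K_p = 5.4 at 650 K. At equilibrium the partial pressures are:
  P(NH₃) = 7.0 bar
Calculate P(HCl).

P(HCl) = 0.77 bar

(NH₄Cl is a pure solid — omitted from K_p.)
At equilibrium, K_p = P(NH₃)·P(HCl) = 5.4.
(7.0)·(P(HCl)) = 5.4
P(HCl) = 0.771 = 0.77 bar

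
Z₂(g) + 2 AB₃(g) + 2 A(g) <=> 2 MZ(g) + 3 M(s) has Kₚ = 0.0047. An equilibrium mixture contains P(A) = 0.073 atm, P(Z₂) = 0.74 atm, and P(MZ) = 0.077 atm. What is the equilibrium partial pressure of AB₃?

(M is a pure solid — omitted from Kₚ.)
At equilibrium, Kₚ = P(MZ)² / (P(Z₂)·P(AB₃)²·P(A)²) = 0.0047.
(0.077)² / ((0.74)·(P(AB₃))²·(0.073)²) = 0.0047
P(AB₃)² = 320 ⇒ P(AB₃) = 18 atm

P(AB₃) = 18 atm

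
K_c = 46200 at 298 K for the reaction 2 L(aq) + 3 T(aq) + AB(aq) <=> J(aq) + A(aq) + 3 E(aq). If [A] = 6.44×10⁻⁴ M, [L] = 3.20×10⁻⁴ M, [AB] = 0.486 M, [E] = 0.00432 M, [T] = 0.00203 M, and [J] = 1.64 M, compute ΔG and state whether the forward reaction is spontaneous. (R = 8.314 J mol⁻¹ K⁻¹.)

ΔG = 3.69 kJ/mol; the forward reaction is non-spontaneous

Q_c = [J]·[A]·[E]³ / ([L]²·[T]³·[AB]) = (1.64)·(6.44×10⁻⁴)·(0.00432)³ / ((3.20×10⁻⁴)²·(0.00203)³·(0.486)) = 2.05×10⁵
ΔG = RT ln(Q_c/K_c) = (8.314 J mol⁻¹ K⁻¹)(298 K) × ln(2.05×10⁵/46200)
   = (2.478 kJ/mol)(1.490) = 3.69 kJ/mol
ΔG > 0, so the forward reaction is non-spontaneous (proceeds in reverse).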